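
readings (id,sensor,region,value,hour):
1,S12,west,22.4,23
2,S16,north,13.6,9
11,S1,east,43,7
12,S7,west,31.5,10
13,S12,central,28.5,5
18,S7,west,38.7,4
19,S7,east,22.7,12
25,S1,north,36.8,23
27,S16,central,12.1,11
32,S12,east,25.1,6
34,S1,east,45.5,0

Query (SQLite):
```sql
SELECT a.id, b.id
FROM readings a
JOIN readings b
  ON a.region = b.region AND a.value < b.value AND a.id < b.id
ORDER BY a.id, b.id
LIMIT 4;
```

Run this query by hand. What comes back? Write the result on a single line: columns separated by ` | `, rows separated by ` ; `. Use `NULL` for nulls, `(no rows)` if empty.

1 | 12 ; 1 | 18 ; 2 | 25 ; 11 | 34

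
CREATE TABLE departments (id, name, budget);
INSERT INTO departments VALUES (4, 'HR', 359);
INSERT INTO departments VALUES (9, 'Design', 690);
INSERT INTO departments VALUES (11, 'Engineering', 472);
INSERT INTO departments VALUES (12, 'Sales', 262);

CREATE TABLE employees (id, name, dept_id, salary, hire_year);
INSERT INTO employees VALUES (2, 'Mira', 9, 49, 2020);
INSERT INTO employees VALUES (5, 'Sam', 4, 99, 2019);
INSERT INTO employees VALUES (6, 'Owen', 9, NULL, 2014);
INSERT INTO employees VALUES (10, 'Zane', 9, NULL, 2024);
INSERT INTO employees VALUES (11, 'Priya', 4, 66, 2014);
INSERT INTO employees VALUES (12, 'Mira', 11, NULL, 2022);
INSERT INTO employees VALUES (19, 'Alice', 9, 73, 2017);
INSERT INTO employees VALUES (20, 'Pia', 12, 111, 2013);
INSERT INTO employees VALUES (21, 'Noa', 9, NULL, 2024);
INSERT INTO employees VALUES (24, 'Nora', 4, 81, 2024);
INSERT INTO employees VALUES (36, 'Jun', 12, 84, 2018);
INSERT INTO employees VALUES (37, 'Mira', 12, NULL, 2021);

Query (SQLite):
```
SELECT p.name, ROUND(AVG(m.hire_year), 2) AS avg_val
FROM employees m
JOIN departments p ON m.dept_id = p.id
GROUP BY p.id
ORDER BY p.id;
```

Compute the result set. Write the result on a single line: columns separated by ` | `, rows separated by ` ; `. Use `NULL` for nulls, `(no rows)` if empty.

Join each employees row to its departments via dept_id.
Group joined rows by departments.id; compute ROUND(AVG(m.hire_year), 2) per group.
  4: ids {5, 11, 24} → ROUND(AVG(m.hire_year), 2)=2019
  9: ids {2, 6, 10, 19, 21} → ROUND(AVG(m.hire_year), 2)=2019.8
  11: ids {12} → ROUND(AVG(m.hire_year), 2)=2022
  12: ids {20, 36, 37} → ROUND(AVG(m.hire_year), 2)=2017.33

HR | 2019 ; Design | 2019.8 ; Engineering | 2022 ; Sales | 2017.33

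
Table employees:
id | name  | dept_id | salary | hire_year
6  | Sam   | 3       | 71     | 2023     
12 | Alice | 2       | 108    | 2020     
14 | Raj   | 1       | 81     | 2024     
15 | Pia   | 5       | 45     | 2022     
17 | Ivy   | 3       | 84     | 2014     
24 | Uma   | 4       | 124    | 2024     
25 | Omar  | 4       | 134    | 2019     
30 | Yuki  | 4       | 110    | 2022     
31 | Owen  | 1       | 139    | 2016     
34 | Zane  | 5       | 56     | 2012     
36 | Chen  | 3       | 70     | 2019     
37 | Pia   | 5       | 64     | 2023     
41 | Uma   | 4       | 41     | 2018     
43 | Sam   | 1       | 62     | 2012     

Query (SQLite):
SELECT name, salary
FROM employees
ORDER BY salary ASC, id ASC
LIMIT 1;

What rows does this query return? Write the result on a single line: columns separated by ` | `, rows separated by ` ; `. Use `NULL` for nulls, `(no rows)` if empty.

Sort by salary asc, tiebreak id asc: (41, id=41), (45, id=15), (56, id=34), (62, id=43) …. Take first 1.

Uma | 41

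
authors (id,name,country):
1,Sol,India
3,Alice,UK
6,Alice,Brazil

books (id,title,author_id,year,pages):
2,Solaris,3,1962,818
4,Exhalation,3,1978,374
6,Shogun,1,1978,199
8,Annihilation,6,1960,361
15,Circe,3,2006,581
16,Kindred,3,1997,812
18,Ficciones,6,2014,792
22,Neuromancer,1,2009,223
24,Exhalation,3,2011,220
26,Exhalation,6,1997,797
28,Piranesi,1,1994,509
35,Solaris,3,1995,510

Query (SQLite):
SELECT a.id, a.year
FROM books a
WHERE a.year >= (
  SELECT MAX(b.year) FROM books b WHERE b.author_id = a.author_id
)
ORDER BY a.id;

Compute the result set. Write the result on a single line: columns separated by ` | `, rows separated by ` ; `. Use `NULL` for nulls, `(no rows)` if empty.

18 | 2014 ; 22 | 2009 ; 24 | 2011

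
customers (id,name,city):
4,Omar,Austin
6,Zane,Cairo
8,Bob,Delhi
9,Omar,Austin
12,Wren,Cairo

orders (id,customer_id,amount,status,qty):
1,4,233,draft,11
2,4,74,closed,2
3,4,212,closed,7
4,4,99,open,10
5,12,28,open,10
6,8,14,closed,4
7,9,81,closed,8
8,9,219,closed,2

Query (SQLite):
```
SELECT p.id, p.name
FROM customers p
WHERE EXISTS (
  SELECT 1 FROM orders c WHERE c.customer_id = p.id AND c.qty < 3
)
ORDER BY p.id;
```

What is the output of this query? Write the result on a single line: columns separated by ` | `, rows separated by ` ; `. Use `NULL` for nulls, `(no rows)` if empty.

For each customers row, check whether any orders with matching customer_id has qty < 3.
Keep rows where that is true.

4 | Omar ; 9 | Omar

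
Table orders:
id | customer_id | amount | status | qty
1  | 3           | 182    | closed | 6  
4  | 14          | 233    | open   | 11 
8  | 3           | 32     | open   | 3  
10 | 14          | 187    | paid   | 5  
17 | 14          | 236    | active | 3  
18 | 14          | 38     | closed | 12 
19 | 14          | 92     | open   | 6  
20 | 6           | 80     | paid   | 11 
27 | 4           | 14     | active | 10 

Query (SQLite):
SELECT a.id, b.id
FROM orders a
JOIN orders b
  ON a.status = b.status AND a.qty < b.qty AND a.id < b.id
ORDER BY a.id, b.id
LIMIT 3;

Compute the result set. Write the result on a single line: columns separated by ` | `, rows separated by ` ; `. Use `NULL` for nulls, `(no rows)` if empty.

1 | 18 ; 8 | 19 ; 10 | 20

Pairs (a,b) with same status, a.qty < b.qty, a.id < b.id.
status groups: active:{17,27} closed:{1,18} open:{4,8,19} paid:{10,20}
Ordered by (a.id, b.id); first 3.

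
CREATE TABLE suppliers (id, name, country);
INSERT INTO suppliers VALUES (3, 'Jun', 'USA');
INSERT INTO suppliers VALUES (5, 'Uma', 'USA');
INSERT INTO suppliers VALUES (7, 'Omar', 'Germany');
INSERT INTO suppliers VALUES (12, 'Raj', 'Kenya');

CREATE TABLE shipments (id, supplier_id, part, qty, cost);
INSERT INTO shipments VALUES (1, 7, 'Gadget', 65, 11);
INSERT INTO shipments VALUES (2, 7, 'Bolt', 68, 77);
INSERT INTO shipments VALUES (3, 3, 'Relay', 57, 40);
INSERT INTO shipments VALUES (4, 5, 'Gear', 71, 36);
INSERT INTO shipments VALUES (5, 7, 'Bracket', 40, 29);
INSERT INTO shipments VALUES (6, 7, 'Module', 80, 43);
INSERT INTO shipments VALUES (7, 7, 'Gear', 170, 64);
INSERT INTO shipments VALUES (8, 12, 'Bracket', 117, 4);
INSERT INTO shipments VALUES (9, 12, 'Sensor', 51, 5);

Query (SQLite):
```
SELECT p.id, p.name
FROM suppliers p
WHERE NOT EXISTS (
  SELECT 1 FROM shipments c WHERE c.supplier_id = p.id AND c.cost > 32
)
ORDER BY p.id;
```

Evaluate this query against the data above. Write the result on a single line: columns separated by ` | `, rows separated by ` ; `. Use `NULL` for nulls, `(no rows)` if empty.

For each suppliers row, check whether any shipments with matching supplier_id has cost > 32.
Keep rows where that is false.

12 | Raj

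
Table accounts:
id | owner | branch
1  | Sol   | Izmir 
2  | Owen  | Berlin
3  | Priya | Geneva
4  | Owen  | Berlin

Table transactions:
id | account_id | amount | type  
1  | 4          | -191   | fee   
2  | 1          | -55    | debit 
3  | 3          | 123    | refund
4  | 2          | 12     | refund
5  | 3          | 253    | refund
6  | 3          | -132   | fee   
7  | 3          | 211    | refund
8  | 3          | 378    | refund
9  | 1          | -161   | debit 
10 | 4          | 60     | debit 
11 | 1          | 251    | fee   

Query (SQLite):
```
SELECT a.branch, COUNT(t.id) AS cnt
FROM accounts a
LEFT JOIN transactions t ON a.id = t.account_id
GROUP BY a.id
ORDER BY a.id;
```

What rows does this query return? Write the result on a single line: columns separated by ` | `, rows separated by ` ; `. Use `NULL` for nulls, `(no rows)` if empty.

Izmir | 3 ; Berlin | 1 ; Geneva | 5 ; Berlin | 2

LEFT JOIN keeps every accounts row; unmatched ones get NULL for transactions columns.
Group by accounts.id and compute COUNT(t.id). COUNT(col) of an all-NULL group is 0.
  1: ids {2, 9, 11} → COUNT(t.id)=3
  2: ids {4} → COUNT(t.id)=1
  3: ids {3, 5, 6, 7, 8} → COUNT(t.id)=5
  4: ids {1, 10} → COUNT(t.id)=2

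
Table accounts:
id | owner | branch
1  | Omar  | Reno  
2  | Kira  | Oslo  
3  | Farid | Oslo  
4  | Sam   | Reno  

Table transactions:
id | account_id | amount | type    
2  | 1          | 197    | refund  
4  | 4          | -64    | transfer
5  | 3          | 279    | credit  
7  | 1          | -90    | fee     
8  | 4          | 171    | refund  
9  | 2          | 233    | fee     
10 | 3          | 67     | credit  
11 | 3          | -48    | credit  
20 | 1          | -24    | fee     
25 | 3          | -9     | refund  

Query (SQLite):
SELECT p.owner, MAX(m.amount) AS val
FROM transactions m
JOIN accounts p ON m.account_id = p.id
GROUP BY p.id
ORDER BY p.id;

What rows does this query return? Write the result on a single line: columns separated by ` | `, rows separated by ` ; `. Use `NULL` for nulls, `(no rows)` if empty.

Omar | 197 ; Kira | 233 ; Farid | 279 ; Sam | 171

Join each transactions row to its accounts via account_id.
Group joined rows by accounts.id; compute MAX(m.amount) per group.
  1: ids {2, 7, 20} → MAX(m.amount)=197
  2: ids {9} → MAX(m.amount)=233
  3: ids {5, 10, 11, 25} → MAX(m.amount)=279
  4: ids {4, 8} → MAX(m.amount)=171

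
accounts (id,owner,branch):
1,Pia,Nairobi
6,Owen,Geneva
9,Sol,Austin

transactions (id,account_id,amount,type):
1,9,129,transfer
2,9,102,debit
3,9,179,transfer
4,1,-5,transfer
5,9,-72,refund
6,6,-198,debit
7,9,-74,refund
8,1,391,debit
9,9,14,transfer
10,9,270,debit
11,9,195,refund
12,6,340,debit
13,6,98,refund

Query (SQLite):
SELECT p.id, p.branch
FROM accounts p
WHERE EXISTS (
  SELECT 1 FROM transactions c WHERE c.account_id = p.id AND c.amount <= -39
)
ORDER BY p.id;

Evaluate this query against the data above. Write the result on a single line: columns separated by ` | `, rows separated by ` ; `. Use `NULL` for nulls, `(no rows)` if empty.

6 | Geneva ; 9 | Austin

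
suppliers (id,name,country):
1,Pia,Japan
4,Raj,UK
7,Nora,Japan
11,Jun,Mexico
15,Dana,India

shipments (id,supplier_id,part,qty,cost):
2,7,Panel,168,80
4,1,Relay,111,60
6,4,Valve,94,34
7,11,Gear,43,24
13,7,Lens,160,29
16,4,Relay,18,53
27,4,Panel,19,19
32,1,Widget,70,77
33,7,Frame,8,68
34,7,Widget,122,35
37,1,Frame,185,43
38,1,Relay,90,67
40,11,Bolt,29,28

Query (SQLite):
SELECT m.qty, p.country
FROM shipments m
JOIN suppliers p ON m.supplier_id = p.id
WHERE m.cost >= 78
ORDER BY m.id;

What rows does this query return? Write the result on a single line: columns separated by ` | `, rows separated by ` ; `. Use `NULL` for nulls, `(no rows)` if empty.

Each shipments row matches the suppliers row where supplier_id = suppliers.id.
Then keep rows with m.cost >= 78.

168 | Japan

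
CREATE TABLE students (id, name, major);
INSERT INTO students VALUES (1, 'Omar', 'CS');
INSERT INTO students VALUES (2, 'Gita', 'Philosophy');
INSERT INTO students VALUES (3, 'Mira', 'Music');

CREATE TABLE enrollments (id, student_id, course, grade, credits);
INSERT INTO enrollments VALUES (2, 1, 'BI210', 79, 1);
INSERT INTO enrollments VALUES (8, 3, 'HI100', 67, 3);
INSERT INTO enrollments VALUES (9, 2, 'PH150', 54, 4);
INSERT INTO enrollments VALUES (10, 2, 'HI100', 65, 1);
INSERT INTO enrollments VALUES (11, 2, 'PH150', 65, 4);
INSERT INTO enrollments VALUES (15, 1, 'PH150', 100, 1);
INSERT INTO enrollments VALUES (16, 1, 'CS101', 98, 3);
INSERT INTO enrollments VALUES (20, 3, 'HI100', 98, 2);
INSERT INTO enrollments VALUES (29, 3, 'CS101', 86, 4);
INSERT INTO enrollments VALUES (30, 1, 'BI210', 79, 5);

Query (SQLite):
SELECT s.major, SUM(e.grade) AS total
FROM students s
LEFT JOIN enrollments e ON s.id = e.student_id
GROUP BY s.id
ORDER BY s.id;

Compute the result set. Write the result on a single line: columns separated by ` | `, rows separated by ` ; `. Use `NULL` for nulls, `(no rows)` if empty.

LEFT JOIN keeps every students row; unmatched ones get NULL for enrollments columns.
Group by students.id and compute SUM(e.grade). SUM over an all-NULL group is NULL.
  1: ids {2, 15, 16, 30} → SUM(e.grade)=356
  2: ids {9, 10, 11} → SUM(e.grade)=184
  3: ids {8, 20, 29} → SUM(e.grade)=251

CS | 356 ; Philosophy | 184 ; Music | 251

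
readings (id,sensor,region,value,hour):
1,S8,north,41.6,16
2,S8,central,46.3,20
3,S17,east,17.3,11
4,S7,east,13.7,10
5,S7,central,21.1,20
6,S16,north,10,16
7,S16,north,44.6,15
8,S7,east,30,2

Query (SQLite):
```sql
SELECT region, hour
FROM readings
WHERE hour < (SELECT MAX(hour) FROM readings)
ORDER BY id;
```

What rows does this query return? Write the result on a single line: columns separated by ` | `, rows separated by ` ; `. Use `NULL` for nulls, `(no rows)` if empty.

Scalar subquery: MAX(hour) over all readings rows = 20.
Keep rows where hour < that value.

north | 16 ; east | 11 ; east | 10 ; north | 16 ; north | 15 ; east | 2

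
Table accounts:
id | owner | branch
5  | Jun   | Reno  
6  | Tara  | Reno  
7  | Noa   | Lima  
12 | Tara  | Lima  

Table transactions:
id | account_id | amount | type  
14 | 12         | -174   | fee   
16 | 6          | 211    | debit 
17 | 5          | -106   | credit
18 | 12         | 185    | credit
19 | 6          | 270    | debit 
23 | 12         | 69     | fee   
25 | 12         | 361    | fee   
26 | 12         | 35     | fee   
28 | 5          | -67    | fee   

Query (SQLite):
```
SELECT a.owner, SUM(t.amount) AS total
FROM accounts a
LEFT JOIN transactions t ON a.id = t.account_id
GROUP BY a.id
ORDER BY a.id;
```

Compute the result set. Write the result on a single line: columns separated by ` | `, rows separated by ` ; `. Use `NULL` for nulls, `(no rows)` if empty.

Jun | -173 ; Tara | 481 ; Noa | NULL ; Tara | 476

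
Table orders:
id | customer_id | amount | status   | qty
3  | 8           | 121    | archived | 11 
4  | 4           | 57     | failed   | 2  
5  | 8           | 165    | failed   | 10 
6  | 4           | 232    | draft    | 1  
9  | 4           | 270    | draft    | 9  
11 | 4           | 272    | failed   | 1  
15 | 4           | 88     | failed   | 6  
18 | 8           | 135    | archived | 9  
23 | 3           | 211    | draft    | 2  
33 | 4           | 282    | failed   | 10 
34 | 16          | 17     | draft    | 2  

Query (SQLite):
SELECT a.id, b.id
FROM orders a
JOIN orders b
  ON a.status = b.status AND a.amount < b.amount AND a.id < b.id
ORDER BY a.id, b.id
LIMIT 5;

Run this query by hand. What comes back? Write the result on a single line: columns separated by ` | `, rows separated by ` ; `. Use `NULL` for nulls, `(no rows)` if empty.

Pairs (a,b) with same status, a.amount < b.amount, a.id < b.id.
status groups: archived:{3,18} draft:{6,9,23,34} failed:{4,5,11,15,33}
Ordered by (a.id, b.id); first 5.

3 | 18 ; 4 | 5 ; 4 | 11 ; 4 | 15 ; 4 | 33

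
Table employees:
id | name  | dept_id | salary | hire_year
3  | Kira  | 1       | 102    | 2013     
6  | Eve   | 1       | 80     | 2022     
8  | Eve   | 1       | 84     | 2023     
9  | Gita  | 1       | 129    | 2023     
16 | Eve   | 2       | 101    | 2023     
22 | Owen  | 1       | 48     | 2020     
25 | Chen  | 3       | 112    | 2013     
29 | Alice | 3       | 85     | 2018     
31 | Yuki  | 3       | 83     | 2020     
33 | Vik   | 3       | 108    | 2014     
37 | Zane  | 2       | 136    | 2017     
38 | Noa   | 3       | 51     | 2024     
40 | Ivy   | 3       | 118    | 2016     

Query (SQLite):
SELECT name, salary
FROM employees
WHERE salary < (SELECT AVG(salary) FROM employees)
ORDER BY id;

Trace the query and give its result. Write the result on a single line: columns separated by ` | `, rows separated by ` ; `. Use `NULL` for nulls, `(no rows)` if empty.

Scalar subquery: AVG(salary) over all employees rows = 95.153846 (≈; comparison uses full precision).
Keep rows where salary < that value.

Eve | 80 ; Eve | 84 ; Owen | 48 ; Alice | 85 ; Yuki | 83 ; Noa | 51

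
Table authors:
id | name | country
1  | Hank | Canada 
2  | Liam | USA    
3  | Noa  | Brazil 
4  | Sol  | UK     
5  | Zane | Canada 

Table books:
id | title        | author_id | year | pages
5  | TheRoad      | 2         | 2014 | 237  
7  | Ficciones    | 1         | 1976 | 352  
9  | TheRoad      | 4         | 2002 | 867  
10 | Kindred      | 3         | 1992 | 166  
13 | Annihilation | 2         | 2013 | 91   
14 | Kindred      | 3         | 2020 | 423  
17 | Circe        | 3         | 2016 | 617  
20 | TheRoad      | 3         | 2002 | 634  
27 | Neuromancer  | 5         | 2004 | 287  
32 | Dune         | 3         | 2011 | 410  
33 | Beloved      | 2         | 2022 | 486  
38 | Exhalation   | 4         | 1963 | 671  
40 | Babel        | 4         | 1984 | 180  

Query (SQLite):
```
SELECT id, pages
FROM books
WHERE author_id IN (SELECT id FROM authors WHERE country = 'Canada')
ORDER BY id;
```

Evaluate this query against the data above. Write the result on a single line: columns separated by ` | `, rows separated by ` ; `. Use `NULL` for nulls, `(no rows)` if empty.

Inner query: authors.id where country = 'Canada'.
Outer: keep books rows whose author_id is in that set.
Inner query → {1, 5}

7 | 352 ; 27 | 287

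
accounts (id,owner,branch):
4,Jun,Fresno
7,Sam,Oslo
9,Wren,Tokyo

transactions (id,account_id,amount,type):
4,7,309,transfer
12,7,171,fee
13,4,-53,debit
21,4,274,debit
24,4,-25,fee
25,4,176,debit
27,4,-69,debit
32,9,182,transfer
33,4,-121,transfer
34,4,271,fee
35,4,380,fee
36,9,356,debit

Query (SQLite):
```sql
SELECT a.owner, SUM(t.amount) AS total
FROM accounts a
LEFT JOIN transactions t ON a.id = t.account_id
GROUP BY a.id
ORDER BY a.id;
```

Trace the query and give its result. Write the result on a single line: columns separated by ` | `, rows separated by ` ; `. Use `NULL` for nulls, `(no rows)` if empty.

Jun | 833 ; Sam | 480 ; Wren | 538

LEFT JOIN keeps every accounts row; unmatched ones get NULL for transactions columns.
Group by accounts.id and compute SUM(t.amount). SUM over an all-NULL group is NULL.
  4: ids {13, 21, 24, 25, 27, 33, 34, 35} → SUM(t.amount)=833
  7: ids {4, 12} → SUM(t.amount)=480
  9: ids {32, 36} → SUM(t.amount)=538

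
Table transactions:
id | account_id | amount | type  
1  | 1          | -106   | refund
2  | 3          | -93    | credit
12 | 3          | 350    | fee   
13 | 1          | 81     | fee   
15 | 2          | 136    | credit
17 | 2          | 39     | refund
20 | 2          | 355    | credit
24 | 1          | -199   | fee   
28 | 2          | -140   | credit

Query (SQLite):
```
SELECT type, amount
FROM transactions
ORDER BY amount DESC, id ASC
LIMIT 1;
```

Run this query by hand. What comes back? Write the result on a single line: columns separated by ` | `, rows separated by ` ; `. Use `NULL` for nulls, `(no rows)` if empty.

credit | 355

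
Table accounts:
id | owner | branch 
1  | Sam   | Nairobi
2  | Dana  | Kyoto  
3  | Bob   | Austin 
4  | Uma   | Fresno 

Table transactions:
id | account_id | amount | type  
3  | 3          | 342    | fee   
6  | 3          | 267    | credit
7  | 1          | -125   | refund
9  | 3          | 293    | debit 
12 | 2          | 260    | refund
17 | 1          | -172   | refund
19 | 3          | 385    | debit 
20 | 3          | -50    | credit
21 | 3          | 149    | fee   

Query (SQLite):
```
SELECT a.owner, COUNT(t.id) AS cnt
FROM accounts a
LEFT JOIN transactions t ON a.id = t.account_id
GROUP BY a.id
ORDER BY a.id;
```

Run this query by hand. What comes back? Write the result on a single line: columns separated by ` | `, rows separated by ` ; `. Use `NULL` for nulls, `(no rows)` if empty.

LEFT JOIN keeps every accounts row; unmatched ones get NULL for transactions columns.
Group by accounts.id and compute COUNT(t.id). COUNT(col) of an all-NULL group is 0.
  1: ids {7, 17} → COUNT(t.id)=2
  2: ids {12} → COUNT(t.id)=1
  3: ids {3, 6, 9, 19, 20, 21} → COUNT(t.id)=6
  4: ids {—} → COUNT(t.id)=0

Sam | 2 ; Dana | 1 ; Bob | 6 ; Uma | 0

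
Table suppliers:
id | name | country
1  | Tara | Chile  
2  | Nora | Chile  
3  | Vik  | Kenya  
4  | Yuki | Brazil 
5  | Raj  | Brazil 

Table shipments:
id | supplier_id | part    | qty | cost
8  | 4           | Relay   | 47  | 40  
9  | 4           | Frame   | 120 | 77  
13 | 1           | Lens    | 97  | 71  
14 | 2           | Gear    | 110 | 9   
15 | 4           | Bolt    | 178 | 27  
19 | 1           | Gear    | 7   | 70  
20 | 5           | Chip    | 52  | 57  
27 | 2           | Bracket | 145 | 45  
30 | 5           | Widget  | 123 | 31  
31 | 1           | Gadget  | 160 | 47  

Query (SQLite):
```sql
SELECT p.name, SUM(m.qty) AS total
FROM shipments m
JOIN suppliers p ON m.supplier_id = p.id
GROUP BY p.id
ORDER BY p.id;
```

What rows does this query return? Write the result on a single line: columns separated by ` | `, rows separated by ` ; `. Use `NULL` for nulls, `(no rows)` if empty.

Join each shipments row to its suppliers via supplier_id.
Group joined rows by suppliers.id; compute SUM(m.qty) per group.
  1: ids {13, 19, 31} → SUM(m.qty)=264
  2: ids {14, 27} → SUM(m.qty)=255
  4: ids {8, 9, 15} → SUM(m.qty)=345
  5: ids {20, 30} → SUM(m.qty)=175

Tara | 264 ; Nora | 255 ; Yuki | 345 ; Raj | 175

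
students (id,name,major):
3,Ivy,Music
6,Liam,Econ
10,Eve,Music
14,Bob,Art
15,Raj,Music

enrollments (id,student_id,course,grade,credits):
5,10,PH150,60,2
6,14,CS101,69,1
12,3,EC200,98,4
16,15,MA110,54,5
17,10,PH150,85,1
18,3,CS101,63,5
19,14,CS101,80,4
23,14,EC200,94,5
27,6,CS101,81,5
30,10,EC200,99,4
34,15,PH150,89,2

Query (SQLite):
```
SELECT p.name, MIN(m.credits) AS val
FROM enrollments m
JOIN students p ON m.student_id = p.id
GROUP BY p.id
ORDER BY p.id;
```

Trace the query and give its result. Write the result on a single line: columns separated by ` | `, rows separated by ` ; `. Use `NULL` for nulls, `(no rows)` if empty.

Ivy | 4 ; Liam | 5 ; Eve | 1 ; Bob | 1 ; Raj | 2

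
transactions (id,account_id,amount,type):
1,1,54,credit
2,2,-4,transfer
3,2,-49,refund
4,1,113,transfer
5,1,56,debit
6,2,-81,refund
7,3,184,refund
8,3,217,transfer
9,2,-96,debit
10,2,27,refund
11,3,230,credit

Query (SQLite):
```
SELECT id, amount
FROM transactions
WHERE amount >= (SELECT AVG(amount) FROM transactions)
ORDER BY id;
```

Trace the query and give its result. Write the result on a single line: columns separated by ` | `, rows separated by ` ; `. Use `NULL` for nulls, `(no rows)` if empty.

Scalar subquery: AVG(amount) over all transactions rows = 59.181818 (≈; comparison uses full precision).
Keep rows where amount >= that value.

4 | 113 ; 7 | 184 ; 8 | 217 ; 11 | 230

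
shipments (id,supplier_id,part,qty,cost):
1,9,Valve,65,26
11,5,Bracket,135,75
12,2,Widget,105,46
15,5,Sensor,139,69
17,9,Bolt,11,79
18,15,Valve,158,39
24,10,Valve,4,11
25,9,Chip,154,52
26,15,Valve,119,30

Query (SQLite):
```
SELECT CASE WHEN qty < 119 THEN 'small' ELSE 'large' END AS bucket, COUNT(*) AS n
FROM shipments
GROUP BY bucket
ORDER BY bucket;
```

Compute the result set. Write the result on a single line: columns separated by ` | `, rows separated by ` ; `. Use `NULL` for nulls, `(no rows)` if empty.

Bucket rows by qty < 119 → 'small' else 'large'; count each bucket.

large | 5 ; small | 4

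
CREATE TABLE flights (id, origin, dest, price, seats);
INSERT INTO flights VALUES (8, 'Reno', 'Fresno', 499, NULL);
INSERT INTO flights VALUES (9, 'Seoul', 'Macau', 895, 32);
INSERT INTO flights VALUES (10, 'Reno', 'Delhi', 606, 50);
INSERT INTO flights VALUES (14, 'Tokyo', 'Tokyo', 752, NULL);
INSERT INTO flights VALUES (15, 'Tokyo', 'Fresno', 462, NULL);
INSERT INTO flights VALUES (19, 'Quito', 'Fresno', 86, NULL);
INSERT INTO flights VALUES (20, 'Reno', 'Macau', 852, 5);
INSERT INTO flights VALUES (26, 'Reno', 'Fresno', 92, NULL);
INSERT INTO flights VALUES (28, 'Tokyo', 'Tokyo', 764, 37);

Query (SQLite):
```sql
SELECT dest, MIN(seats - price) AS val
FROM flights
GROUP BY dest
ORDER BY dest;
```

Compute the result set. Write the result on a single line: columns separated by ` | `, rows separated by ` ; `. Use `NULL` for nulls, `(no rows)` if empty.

For each row compute seats - price.
Group by dest; take MIN of the expression per group.
  Delhi: ids {10} → MIN(seats - price)=-556
  Fresno: ids {8, 15, 19, 26} → MIN(seats - price)=NULL
  Macau: ids {9, 20} → MIN(seats - price)=-863
  Tokyo: ids {14, 28} → MIN(seats - price)=-727

Delhi | -556 ; Fresno | NULL ; Macau | -863 ; Tokyo | -727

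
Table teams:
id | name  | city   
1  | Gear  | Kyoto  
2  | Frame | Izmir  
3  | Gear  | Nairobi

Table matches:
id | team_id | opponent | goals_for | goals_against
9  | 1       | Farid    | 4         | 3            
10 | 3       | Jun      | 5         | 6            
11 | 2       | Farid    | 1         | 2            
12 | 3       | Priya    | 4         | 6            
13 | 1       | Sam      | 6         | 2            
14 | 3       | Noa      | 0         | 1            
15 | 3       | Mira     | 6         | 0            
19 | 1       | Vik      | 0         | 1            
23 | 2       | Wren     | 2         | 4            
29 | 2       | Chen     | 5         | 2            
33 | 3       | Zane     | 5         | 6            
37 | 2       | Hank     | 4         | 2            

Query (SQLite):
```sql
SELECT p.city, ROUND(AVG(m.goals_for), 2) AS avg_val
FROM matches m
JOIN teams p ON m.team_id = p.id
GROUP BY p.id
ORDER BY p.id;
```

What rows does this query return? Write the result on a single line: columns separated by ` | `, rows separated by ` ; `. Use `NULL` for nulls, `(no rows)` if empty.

Join each matches row to its teams via team_id.
Group joined rows by teams.id; compute ROUND(AVG(m.goals_for), 2) per group.
  1: ids {9, 13, 19} → ROUND(AVG(m.goals_for), 2)=3.33
  2: ids {11, 23, 29, 37} → ROUND(AVG(m.goals_for), 2)=3
  3: ids {10, 12, 14, 15, 33} → ROUND(AVG(m.goals_for), 2)=4

Kyoto | 3.33 ; Izmir | 3 ; Nairobi | 4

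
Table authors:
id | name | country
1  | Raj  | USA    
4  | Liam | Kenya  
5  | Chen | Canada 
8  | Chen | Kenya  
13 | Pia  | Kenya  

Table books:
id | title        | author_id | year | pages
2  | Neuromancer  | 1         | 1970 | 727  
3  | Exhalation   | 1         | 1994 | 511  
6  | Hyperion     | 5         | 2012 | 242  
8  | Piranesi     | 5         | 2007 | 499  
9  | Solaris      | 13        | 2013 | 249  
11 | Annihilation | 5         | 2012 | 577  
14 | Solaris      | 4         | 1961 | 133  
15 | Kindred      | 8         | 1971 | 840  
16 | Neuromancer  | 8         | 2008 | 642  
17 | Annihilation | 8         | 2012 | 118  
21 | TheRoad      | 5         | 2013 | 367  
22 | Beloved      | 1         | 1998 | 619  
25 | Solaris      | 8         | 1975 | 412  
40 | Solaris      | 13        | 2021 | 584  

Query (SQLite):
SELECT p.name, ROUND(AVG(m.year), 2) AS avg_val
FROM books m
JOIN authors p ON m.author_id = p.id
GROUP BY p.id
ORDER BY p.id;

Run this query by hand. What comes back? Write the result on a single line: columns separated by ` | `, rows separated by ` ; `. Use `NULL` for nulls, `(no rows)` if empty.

Raj | 1987.33 ; Liam | 1961 ; Chen | 2011 ; Chen | 1991.5 ; Pia | 2017

Join each books row to its authors via author_id.
Group joined rows by authors.id; compute ROUND(AVG(m.year), 2) per group.
  1: ids {2, 3, 22} → ROUND(AVG(m.year), 2)=1987.33
  4: ids {14} → ROUND(AVG(m.year), 2)=1961
  5: ids {6, 8, 11, 21} → ROUND(AVG(m.year), 2)=2011
  8: ids {15, 16, 17, 25} → ROUND(AVG(m.year), 2)=1991.5
  13: ids {9, 40} → ROUND(AVG(m.year), 2)=2017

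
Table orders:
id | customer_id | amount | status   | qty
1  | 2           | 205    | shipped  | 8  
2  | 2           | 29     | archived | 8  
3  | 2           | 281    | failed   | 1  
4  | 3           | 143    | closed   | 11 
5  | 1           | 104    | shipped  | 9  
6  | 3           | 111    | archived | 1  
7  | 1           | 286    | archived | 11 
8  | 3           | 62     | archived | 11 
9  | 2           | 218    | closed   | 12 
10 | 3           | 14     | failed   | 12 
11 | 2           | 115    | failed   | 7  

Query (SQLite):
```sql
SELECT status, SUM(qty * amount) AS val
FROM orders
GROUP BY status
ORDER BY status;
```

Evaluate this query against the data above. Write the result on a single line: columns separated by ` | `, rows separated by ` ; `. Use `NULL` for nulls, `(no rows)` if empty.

archived | 4171 ; closed | 4189 ; failed | 1254 ; shipped | 2576

For each row compute qty * amount.
Group by status; take SUM of the expression per group.
  archived: ids {2, 6, 7, 8} → SUM(qty * amount)=4171
  closed: ids {4, 9} → SUM(qty * amount)=4189
  failed: ids {3, 10, 11} → SUM(qty * amount)=1254
  shipped: ids {1, 5} → SUM(qty * amount)=2576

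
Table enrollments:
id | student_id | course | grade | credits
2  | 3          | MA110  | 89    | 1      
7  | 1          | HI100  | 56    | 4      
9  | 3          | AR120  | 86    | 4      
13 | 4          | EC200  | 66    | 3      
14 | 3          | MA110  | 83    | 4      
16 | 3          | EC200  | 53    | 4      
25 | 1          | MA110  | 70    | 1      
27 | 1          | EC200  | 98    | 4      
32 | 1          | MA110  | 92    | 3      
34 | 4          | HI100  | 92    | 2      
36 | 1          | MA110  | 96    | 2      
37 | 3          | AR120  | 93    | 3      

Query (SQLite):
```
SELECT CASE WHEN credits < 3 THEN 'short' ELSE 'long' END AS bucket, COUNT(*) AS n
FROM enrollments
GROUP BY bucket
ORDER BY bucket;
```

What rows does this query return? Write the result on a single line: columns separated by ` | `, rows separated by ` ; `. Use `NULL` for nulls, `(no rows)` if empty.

long | 8 ; short | 4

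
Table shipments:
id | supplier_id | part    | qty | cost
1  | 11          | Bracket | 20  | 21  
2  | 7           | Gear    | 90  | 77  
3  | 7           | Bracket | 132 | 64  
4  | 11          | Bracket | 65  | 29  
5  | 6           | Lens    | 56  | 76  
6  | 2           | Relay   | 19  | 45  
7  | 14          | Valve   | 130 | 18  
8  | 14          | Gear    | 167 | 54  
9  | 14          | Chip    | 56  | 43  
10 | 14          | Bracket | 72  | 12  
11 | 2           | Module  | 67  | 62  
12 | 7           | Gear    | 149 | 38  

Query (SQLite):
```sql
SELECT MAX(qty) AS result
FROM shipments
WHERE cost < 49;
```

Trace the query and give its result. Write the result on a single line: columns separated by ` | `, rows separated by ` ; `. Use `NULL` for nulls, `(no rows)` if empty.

Rows where cost < 49 → qty values: [20, 65, 19, 130, 56, 72, 149].
MAX of non-NULL values = 149.

149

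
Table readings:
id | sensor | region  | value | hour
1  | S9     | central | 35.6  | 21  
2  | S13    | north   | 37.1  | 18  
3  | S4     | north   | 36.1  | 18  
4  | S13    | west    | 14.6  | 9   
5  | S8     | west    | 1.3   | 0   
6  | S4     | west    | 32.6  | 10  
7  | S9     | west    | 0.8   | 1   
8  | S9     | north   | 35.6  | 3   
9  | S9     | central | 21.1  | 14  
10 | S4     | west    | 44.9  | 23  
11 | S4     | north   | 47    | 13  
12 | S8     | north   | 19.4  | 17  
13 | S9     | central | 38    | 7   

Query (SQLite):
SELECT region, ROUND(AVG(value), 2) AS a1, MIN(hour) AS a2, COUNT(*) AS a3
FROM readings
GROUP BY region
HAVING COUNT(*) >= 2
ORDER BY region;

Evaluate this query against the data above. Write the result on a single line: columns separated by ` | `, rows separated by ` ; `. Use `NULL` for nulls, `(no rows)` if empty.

Group readings by region.
Per group compute: ROUND(AVG(value), 2), MIN(hour), COUNT(*).
HAVING: drop groups with fewer than 2 rows.
  central: ids {1, 9, 13} → ROUND(AVG(value), 2)=31.57, MIN(hour)=7, COUNT(*)=3
  north: ids {2, 3, 8, 11, 12} → ROUND(AVG(value), 2)=35.04, MIN(hour)=3, COUNT(*)=5
  west: ids {4, 5, 6, 7, 10} → ROUND(AVG(value), 2)=18.84, MIN(hour)=0, COUNT(*)=5

central | 31.57 | 7 | 3 ; north | 35.04 | 3 | 5 ; west | 18.84 | 0 | 5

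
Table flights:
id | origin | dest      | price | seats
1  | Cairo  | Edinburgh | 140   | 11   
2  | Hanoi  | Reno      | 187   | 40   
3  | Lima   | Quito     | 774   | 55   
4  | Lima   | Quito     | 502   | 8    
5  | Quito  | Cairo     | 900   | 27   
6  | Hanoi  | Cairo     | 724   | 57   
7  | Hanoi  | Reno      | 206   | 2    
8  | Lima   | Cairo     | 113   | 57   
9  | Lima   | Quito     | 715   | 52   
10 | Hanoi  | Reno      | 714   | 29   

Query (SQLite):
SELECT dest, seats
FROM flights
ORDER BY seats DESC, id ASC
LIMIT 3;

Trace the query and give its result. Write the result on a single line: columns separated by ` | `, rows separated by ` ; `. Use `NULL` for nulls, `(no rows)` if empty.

Sort by seats desc, tiebreak id asc: (57, id=6), (57, id=8), (55, id=3), (52, id=9), (40, id=2), (29, id=10) …. Take first 3.

Cairo | 57 ; Cairo | 57 ; Quito | 55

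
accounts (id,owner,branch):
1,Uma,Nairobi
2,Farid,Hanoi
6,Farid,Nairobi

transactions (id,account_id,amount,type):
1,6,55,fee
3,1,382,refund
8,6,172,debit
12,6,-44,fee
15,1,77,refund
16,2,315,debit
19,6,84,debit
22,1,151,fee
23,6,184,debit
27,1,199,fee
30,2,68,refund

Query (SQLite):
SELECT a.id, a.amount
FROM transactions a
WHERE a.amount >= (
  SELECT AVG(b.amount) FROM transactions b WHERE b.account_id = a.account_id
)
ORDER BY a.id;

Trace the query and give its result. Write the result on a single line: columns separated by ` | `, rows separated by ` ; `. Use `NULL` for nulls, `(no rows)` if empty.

For each transactions row a, compute AVG(amount) over rows sharing a.account_id.
Keep row a if a.amount >= that per-group AVG.
  account_id=1: AVG(amount) = 202.25
  account_id=2: AVG(amount) = 191.5
  account_id=6: AVG(amount) = 90.2

3 | 382 ; 8 | 172 ; 16 | 315 ; 23 | 184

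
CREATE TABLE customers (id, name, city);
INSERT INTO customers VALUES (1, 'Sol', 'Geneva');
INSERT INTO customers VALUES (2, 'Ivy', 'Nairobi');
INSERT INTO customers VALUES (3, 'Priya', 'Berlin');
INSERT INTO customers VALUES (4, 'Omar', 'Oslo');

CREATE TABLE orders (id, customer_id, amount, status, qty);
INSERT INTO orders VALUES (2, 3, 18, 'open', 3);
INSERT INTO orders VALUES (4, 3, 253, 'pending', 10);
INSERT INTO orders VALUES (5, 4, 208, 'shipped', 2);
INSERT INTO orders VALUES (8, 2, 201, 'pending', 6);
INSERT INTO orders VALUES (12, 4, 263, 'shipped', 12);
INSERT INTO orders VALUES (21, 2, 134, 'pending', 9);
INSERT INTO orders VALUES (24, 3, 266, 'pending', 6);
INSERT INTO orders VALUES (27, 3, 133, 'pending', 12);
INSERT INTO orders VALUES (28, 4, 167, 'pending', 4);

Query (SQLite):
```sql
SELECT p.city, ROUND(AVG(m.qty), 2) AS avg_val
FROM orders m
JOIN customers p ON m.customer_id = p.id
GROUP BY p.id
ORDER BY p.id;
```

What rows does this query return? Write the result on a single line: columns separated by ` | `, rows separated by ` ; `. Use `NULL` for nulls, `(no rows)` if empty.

Nairobi | 7.5 ; Berlin | 7.75 ; Oslo | 6

Join each orders row to its customers via customer_id.
Group joined rows by customers.id; compute ROUND(AVG(m.qty), 2) per group.
  2: ids {8, 21} → ROUND(AVG(m.qty), 2)=7.5
  3: ids {2, 4, 24, 27} → ROUND(AVG(m.qty), 2)=7.75
  4: ids {5, 12, 28} → ROUND(AVG(m.qty), 2)=6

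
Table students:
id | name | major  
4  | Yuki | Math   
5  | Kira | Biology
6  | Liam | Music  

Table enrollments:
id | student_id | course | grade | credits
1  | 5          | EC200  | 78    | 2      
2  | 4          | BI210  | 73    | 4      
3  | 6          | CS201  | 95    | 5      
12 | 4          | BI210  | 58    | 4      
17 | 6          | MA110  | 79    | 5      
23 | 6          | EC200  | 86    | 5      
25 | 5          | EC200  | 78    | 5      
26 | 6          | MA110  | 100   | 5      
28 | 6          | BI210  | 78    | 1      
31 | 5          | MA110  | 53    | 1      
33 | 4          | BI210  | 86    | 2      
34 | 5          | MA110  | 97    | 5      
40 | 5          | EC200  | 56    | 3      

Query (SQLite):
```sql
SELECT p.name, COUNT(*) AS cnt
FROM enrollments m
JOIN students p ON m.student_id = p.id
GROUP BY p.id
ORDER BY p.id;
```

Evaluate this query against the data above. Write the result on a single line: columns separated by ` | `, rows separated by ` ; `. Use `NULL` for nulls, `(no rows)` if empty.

Yuki | 3 ; Kira | 5 ; Liam | 5

Join each enrollments row to its students via student_id.
Group joined rows by students.id; compute COUNT(*) per group.
  4: ids {2, 12, 33} → COUNT(*)=3
  5: ids {1, 25, 31, 34, 40} → COUNT(*)=5
  6: ids {3, 17, 23, 26, 28} → COUNT(*)=5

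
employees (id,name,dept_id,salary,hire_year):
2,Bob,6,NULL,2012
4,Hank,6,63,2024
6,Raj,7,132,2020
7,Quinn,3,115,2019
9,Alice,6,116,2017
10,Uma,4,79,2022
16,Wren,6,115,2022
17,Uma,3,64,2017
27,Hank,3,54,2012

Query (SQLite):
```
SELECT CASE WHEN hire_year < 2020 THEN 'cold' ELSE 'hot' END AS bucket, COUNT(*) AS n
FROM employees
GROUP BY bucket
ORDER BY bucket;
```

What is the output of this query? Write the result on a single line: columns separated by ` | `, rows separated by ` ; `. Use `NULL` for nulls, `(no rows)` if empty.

cold | 5 ; hot | 4

Bucket rows by hire_year < 2020 → 'cold' else 'hot'; count each bucket.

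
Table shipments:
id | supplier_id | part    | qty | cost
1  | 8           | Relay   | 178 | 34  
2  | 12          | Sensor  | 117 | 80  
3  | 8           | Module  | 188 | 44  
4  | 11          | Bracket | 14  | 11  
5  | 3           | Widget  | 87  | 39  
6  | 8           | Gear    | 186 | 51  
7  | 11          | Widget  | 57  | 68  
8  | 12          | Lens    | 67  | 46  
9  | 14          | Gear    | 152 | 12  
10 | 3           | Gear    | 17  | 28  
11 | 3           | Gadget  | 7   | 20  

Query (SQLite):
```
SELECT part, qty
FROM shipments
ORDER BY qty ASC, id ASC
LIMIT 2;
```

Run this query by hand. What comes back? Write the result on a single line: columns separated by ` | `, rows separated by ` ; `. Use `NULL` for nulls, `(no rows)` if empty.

Gadget | 7 ; Bracket | 14

Sort by qty asc, tiebreak id asc: (7, id=11), (14, id=4), (17, id=10), (57, id=7), (67, id=8) …. Take first 2.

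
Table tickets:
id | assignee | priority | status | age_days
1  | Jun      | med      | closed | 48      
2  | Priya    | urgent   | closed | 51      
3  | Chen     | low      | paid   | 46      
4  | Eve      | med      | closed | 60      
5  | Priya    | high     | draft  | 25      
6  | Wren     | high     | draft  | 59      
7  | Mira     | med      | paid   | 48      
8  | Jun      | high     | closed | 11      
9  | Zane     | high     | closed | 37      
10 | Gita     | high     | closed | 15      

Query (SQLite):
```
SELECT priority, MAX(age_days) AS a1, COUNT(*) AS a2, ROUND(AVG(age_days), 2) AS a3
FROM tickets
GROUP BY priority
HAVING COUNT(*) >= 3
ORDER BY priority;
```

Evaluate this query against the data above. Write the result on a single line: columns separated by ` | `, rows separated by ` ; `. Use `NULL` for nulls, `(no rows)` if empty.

high | 59 | 5 | 29.4 ; med | 60 | 3 | 52

Group tickets by priority.
Per group compute: MAX(age_days), COUNT(*), ROUND(AVG(age_days), 2).
HAVING: drop groups with fewer than 3 rows.
  high: ids {5, 6, 8, 9, 10} → MAX(age_days)=59, COUNT(*)=5, ROUND(AVG(age_days), 2)=29.4
  low: ids {3} → MAX(age_days)=46, COUNT(*)=1, ROUND(AVG(age_days), 2)=46
  med: ids {1, 4, 7} → MAX(age_days)=60, COUNT(*)=3, ROUND(AVG(age_days), 2)=52
  urgent: ids {2} → MAX(age_days)=51, COUNT(*)=1, ROUND(AVG(age_days), 2)=51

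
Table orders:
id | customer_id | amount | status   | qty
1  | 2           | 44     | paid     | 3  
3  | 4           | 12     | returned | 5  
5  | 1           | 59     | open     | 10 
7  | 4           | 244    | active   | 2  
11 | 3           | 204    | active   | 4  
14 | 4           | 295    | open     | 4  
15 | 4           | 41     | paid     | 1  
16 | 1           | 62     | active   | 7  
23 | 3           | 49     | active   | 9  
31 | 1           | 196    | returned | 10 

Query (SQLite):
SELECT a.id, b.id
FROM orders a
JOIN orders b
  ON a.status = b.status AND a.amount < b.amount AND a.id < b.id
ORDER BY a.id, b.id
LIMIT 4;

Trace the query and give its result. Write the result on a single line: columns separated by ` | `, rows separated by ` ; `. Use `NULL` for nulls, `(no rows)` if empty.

Pairs (a,b) with same status, a.amount < b.amount, a.id < b.id.
status groups: active:{7,11,16,23} open:{5,14} paid:{1,15} returned:{3,31}
Ordered by (a.id, b.id); first 4.

3 | 31 ; 5 | 14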